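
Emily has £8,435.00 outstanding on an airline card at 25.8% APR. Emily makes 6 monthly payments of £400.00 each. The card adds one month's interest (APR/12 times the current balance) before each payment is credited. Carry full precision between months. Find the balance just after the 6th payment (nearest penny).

£7,050.55

Monthly rate r = 25.8%/12 = 2.15% = 0.0215.
Each month: B ← B·(1+r) − £400.00.
Month 1: interest £181.35; balance after payment £8,216.35.
Month 2: interest £176.65; balance after payment £7,993.00.
Month 3: interest £171.85; balance after payment £7,764.85.
Month 4: interest £166.94; balance after payment £7,531.80.
Month 5: interest £161.93; balance after payment £7,293.73.
Month 6: interest £156.82; balance after payment £7,050.55.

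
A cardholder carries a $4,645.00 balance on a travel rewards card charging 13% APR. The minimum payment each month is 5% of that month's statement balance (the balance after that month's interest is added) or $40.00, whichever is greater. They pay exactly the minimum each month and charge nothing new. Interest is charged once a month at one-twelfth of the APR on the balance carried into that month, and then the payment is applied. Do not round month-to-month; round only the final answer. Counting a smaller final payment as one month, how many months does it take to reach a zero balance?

Monthly rate r = 13%/12 = 1.08333% = 0.0108333.
While 5% of the post-interest balance exceeds $40.00, each month B ← (B·(1+r))·(1 − 0.05), i.e. B shrinks by the factor (1+r)·0.95 = 0.96029.
This holds for months 1–44. Entering month 45 the balance is $781.13; 5% of the post-interest balance is now below $40.00, so the flat $40.00 minimum applies from here.
From month 45 a fixed $40.00 at rate r clears $781.13 in 23 more payments. Total: 44 + 23 = 67 months.

67 months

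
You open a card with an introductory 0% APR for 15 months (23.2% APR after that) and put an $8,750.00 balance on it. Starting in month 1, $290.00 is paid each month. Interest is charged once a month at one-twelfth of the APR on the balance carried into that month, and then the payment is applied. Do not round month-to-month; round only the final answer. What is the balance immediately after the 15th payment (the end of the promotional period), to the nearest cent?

$4,400.00

Promo months 1–15 at r₀ = 0%/12 = 0; months 16+ at r₁ = 23.2%/12 = 0.0193333.
After month 15 (no interest yet): B = $8,750.00 − 15·$290.00 = $4,400.00.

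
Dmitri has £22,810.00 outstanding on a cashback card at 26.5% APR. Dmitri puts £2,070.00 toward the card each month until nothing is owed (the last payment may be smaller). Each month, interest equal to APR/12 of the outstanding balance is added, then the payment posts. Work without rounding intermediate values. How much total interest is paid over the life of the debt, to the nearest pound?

Monthly rate r = 26.5%/12 = 2.20833% = 0.0220833.
Payoff takes n = ⌈−ln(1 − rB₀/P)/ln(1+r)⌉ = ⌈12.766⌉ = 13 payments; the last is £1,589.44.
Total paid = 12·£2,070.00 + £1,589.44 = £26,429.44.
Total interest = total paid − principal = £26,429.44 − £22,810.00 = £3,619.44.

£3,619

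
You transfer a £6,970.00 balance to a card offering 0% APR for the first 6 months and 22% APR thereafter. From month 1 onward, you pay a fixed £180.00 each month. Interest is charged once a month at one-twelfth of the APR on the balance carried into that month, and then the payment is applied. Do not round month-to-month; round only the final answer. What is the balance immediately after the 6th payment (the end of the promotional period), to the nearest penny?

Promo months 1–6 at r₀ = 0%/12 = 0; months 7+ at r₁ = 22%/12 = 0.0183333.
After month 6 (no interest yet): B = £6,970.00 − 6·£180.00 = £5,890.00.

£5,890.00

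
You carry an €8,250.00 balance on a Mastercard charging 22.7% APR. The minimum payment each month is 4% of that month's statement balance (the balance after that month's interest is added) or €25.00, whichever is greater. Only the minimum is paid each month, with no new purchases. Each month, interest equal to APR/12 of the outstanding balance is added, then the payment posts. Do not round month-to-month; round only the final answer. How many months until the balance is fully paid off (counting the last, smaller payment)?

151 months

Monthly rate r = 22.7%/12 = 1.89167% = 0.0189167.
While 4% of the post-interest balance exceeds €25.00, each month B ← (B·(1+r))·(1 − 0.04), i.e. B shrinks by the factor (1+r)·0.96 = 0.97816.
This holds for months 1–118. Entering month 119 the balance is €609.29; 4% of the post-interest balance is now below €25.00, so the flat €25.00 minimum applies from here.
From month 119 a fixed €25.00 at rate r clears €609.29 in 33 more payments. Total: 118 + 33 = 151 months.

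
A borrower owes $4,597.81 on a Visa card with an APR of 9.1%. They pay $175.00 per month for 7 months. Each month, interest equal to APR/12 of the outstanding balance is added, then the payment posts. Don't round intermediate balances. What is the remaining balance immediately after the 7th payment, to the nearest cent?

$3,594.28

Monthly rate r = 9.1%/12 = 0.758333% = 0.00758333.
Each month: B ← B·(1+r) − $175.00.
Month 1: interest $34.87; balance after payment $4,457.68.
Month 2: interest $33.80; balance after payment $4,316.48.
Month 3: interest $32.73; balance after payment $4,174.21.
Month 4: interest $31.65; balance after payment $4,030.87.
Month 5: interest $30.57; balance after payment $3,886.44.
Month 6: interest $29.47; balance after payment $3,740.91.
Month 7: interest $28.37; balance after payment $3,594.28.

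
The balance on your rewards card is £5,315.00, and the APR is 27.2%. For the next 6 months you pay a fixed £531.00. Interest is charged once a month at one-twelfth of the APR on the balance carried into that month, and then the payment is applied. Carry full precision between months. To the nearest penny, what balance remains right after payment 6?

Monthly rate r = 27.2%/12 = 2.26667% = 0.0226667.
Each month: B ← B·(1+r) − £531.00.
Month 1: interest £120.47; balance after payment £4,904.47.
Month 2: interest £111.17; balance after payment £4,484.64.
Month 3: interest £101.65; balance after payment £4,055.29.
Month 4: interest £91.92; balance after payment £3,616.21.
Month 5: interest £81.97; balance after payment £3,167.18.
Month 6: interest £71.79; balance after payment £2,707.97.

£2,707.97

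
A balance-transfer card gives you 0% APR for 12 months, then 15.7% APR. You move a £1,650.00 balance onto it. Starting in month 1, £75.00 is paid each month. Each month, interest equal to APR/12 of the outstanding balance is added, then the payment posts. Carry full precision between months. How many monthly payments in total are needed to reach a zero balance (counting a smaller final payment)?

23 months

Promo months 1–12 at r₀ = 0%/12 = 0; months 13+ at r₁ = 15.7%/12 = 0.0130833.
After month 12 (no interest yet): B = £1,650.00 − 12·£75.00 = £750.00.
Then at r₁ with £75.00/mo: n₂ = −ln(1 − r₁·B/P)/ln(1+r₁) ≈ 10.79 → 11 more payments.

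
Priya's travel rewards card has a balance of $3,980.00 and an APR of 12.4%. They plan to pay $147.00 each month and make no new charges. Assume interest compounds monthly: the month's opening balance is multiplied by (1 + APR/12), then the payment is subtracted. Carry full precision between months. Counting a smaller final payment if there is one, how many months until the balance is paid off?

32 payments

Monthly rate r = 12.4%/12 = 1.03333% = 0.0103333.
Recurrence: B ← B·(1+r) − $147.00.
Month 1: interest $41.13; balance after payment $3,874.13.
Month 2: interest $40.03; balance after payment $3,767.16.
Closed form: n = −ln(1 − rB₀/P)/ln(1+r) = −ln(0.72023)/ln(1.01033) ≈ 31.924, so the balance reaches zero during payment 32.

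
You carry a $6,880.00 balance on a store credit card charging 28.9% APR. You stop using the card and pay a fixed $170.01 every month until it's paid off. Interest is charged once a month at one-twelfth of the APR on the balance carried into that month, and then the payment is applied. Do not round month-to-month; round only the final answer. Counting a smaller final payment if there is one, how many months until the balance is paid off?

155 payments

Monthly rate r = 28.9%/12 = 2.40833% = 0.0240833.
Recurrence: B ← B·(1+r) − $170.01.
Month 1: interest $165.69; balance after payment $6,875.68.
Month 2: interest $165.59; balance after payment $6,871.26.
Closed form: n = −ln(1 − rB₀/P)/ln(1+r) = −ln(0.025391)/ln(1.02408) ≈ 154.357, so the balance reaches zero during payment 155.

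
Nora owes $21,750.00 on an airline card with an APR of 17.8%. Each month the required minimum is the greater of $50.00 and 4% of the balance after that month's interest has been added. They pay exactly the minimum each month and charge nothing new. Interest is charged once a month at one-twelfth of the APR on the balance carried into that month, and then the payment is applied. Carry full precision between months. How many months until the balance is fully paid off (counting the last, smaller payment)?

Monthly rate r = 17.8%/12 = 1.48333% = 0.0148333.
While 4% of the post-interest balance exceeds $50.00, each month B ← (B·(1+r))·(1 − 0.04), i.e. B shrinks by the factor (1+r)·0.96 = 0.97424.
This holds for months 1–111. Entering month 112 the balance is $1,200.55; 4% of the post-interest balance is now below $50.00, so the flat $50.00 minimum applies from here.
From month 112 a fixed $50.00 at rate r clears $1,200.55 in 30 more payments. Total: 111 + 30 = 141 months.

141 months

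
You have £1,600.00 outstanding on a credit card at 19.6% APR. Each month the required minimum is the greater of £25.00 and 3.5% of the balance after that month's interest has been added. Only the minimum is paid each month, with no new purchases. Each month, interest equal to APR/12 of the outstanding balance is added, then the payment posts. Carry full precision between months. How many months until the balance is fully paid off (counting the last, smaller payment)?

81 months

Monthly rate r = 19.6%/12 = 1.63333% = 0.0163333.
While 3.5% of the post-interest balance exceeds £25.00, each month B ← (B·(1+r))·(1 − 0.035), i.e. B shrinks by the factor (1+r)·0.965 = 0.98076.
This holds for months 1–43. Entering month 44 the balance is £693.98; 3.5% of the post-interest balance is now below £25.00, so the flat £25.00 minimum applies from here.
From month 44 a fixed £25.00 at rate r clears £693.98 in 38 more payments. Total: 43 + 38 = 81 months.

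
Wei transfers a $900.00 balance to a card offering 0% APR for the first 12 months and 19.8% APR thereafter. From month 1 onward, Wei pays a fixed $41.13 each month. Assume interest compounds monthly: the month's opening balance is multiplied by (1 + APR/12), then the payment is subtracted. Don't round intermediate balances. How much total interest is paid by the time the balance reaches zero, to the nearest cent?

$40.93

Promo months 1–12 at r₀ = 0%/12 = 0; months 13+ at r₁ = 19.8%/12 = 0.0165.
After month 12 (no interest yet): B = $900.00 − 12·$41.13 = $406.44.
Then at r₁ with $41.13/mo: n₂ = −ln(1 − r₁·B/P)/ln(1+r₁) ≈ 10.88 → 11 more payments.
Total paid = 22·$41.13 + $36.07 = $940.93; interest = $940.93 − $900.00 = $40.93.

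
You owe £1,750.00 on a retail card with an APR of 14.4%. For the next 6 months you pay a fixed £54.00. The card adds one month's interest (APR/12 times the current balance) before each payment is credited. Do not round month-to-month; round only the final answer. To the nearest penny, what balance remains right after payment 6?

Monthly rate r = 14.4%/12 = 1.2% = 0.012.
Each month: B ← B·(1+r) − £54.00.
Month 1: interest £21.00; balance after payment £1,717.00.
Month 2: interest £20.60; balance after payment £1,683.60.
Month 3: interest £20.20; balance after payment £1,649.81.
Month 4: interest £19.80; balance after payment £1,615.60.
Month 5: interest £19.39; balance after payment £1,580.99.
Month 6: interest £18.97; balance after payment £1,545.96.

£1,545.96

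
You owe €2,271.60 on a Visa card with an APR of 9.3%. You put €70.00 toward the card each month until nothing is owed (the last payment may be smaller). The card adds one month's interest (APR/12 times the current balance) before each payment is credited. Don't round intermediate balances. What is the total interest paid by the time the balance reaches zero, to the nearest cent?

€355.08

Monthly rate r = 9.3%/12 = 0.775% = 0.00775.
Payoff takes n = ⌈−ln(1 − rB₀/P)/ln(1+r)⌉ = ⌈37.523⌉ = 38 payments; the last is €36.68.
Total paid = 37·€70.00 + €36.68 = €2,626.68.
Total interest = total paid − principal = €2,626.68 − €2,271.60 = €355.08.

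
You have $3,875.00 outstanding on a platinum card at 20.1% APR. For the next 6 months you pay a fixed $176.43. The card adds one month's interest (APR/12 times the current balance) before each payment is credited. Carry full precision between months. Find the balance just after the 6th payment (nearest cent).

Monthly rate r = 20.1%/12 = 1.675% = 0.01675.
Each month: B ← B·(1+r) − $176.43.
Month 1: interest $64.91; balance after payment $3,763.48.
Month 2: interest $63.04; balance after payment $3,650.08.
Month 3: interest $61.14; balance after payment $3,534.79.
Month 4: interest $59.21; balance after payment $3,417.57.
Month 5: interest $57.24; balance after payment $3,298.39.
Month 6: interest $55.25; balance after payment $3,177.20.

$3,177.20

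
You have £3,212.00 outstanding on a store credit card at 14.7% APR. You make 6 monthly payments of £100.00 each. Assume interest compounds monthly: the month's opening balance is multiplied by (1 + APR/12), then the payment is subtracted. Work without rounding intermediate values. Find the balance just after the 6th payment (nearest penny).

Monthly rate r = 14.7%/12 = 1.225% = 0.01225.
Each month: B ← B·(1+r) − £100.00.
Month 1: interest £39.35; balance after payment £3,151.35.
Month 2: interest £38.60; balance after payment £3,089.95.
Month 3: interest £37.85; balance after payment £3,027.80.
Month 4: interest £37.09; balance after payment £2,964.89.
Month 5: interest £36.32; balance after payment £2,901.21.
Month 6: interest £35.54; balance after payment £2,836.75.

£2,836.75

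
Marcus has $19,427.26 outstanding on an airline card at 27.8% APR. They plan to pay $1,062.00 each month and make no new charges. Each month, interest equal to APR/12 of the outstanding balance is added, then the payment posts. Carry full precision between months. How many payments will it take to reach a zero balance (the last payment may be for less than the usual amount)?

25 payments

Monthly rate r = 27.8%/12 = 2.31667% = 0.0231667.
Recurrence: B ← B·(1+r) − $1,062.00.
Month 1: interest $450.06; balance after payment $18,815.32.
Month 2: interest $435.89; balance after payment $18,189.21.
Closed form: n = −ln(1 − rB₀/P)/ln(1+r) = −ln(0.57621)/ln(1.02317) ≈ 24.071, so the balance reaches zero during payment 25.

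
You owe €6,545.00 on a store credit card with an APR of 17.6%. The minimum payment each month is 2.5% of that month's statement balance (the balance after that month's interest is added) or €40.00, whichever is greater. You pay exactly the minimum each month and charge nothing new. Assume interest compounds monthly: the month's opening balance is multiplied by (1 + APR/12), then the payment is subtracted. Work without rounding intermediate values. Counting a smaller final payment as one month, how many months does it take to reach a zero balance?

Monthly rate r = 17.6%/12 = 1.46667% = 0.0146667.
While 2.5% of the post-interest balance exceeds €40.00, each month B ← (B·(1+r))·(1 − 0.025), i.e. B shrinks by the factor (1+r)·0.975 = 0.9893.
This holds for months 1–133. Entering month 134 the balance is €1,565.07; 2.5% of the post-interest balance is now below €40.00, so the flat €40.00 minimum applies from here.
From month 134 a fixed €40.00 at rate r clears €1,565.07 in 59 more payments. Total: 133 + 59 = 192 months.

192 months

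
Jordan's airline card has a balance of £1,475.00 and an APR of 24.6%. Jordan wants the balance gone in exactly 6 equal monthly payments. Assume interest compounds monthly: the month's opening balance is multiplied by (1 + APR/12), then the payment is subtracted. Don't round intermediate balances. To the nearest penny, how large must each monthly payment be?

Monthly rate r = 24.6%/12 = 2.05% = 0.0205.
Level-payment amortization: P = B₀·r / (1 − (1+r)^(−n)) = 1475.00·0.0205 / (1 − 1.0205^(−6)).
Denominator 1 − (1+r)^(−6) = 0.114635823.
P = 30.2375 / 0.114635823 ≈ 263.77.

£263.77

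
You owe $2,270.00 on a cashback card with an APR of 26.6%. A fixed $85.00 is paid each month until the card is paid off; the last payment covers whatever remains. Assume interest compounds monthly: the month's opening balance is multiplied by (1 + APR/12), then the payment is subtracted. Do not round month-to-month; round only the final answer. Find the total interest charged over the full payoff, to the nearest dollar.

$1,206

Monthly rate r = 26.6%/12 = 2.21667% = 0.0221667.
Payoff takes n = ⌈−ln(1 − rB₀/P)/ln(1+r)⌉ = ⌈40.887⌉ = 41 payments; the last is $75.53.
Total paid = 40·$85.00 + $75.53 = $3,475.53.
Total interest = total paid − principal = $3,475.53 − $2,270.00 = $1,205.53.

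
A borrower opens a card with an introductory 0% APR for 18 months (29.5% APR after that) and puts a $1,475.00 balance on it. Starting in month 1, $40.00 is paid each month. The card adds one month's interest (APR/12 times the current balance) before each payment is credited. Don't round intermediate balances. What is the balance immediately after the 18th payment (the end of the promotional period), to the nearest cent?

$755.00

Promo months 1–18 at r₀ = 0%/12 = 0; months 19+ at r₁ = 29.5%/12 = 0.0245833.
After month 18 (no interest yet): B = $1,475.00 − 18·$40.00 = $755.00.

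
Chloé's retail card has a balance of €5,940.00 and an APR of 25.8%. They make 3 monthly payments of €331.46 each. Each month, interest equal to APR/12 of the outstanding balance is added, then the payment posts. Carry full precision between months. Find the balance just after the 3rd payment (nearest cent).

€5,315.51

Monthly rate r = 25.8%/12 = 2.15% = 0.0215.
Each month: B ← B·(1+r) − €331.46.
Month 1: interest €127.71; balance after payment €5,736.25.
Month 2: interest €123.33; balance after payment €5,528.12.
Month 3: interest €118.85; balance after payment €5,315.51.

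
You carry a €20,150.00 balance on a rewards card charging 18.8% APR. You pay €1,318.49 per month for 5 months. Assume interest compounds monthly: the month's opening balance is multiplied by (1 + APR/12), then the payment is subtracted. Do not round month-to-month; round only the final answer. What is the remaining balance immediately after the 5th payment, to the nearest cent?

Monthly rate r = 18.8%/12 = 1.56667% = 0.0156667.
Each month: B ← B·(1+r) − €1,318.49.
Month 1: interest €315.68; balance after payment €19,147.19.
Month 2: interest €299.97; balance after payment €18,128.68.
Month 3: interest €284.02; balance after payment €17,094.20.
Month 4: interest €267.81; balance after payment €16,043.52.
Month 5: interest €251.35; balance after payment €14,976.38.

€14,976.38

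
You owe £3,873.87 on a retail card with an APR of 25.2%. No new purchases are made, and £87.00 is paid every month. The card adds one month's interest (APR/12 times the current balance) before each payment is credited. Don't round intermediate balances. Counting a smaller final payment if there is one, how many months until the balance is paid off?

132 months

Monthly rate r = 25.2%/12 = 2.1% = 0.021.
Recurrence: B ← B·(1+r) − £87.00.
Month 1: interest £81.35; balance after payment £3,868.22.
Month 2: interest £81.23; balance after payment £3,862.45.
Closed form: n = −ln(1 − rB₀/P)/ln(1+r) = −ln(0.064928)/ln(1.021) ≈ 131.576, so the balance reaches zero during payment 132.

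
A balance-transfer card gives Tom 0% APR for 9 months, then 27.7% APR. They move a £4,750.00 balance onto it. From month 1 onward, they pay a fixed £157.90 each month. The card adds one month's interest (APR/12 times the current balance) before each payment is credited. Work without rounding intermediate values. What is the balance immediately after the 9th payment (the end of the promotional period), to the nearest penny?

Promo months 1–9 at r₀ = 0%/12 = 0; months 10+ at r₁ = 27.7%/12 = 0.0230833.
After month 9 (no interest yet): B = £4,750.00 − 9·£157.90 = £3,328.90.

£3,328.90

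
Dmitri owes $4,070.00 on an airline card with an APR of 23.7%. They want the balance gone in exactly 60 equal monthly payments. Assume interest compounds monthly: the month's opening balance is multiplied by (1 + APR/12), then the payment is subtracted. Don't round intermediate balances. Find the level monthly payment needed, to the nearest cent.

$116.38

Monthly rate r = 23.7%/12 = 1.975% = 0.01975.
Level-payment amortization: P = B₀·r / (1 − (1+r)^(−n)) = 4070.00·0.01975 / (1 − 1.01975^(−60)).
Denominator 1 − (1+r)^(−60) = 0.690701965.
P = 80.3825 / 0.690701965 ≈ 116.38.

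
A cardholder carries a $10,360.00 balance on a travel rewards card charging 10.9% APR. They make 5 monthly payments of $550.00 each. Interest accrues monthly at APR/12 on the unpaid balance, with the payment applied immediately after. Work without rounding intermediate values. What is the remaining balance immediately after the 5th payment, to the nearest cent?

$8,038.73

Monthly rate r = 10.9%/12 = 0.908333% = 0.00908333.
Each month: B ← B·(1+r) − $550.00.
Month 1: interest $94.10; balance after payment $9,904.10.
Month 2: interest $89.96; balance after payment $9,444.07.
Month 3: interest $85.78; balance after payment $8,979.85.
Month 4: interest $81.57; balance after payment $8,511.42.
Month 5: interest $77.31; balance after payment $8,038.73.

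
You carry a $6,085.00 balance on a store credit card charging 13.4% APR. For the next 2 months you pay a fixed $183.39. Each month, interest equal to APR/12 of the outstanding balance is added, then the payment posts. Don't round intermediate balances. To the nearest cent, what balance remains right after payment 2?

$5,852.83

Monthly rate r = 13.4%/12 = 1.11667% = 0.0111667.
Each month: B ← B·(1+r) − $183.39.
Month 1: interest $67.95; balance after payment $5,969.56.
Month 2: interest $66.66; balance after payment $5,852.83.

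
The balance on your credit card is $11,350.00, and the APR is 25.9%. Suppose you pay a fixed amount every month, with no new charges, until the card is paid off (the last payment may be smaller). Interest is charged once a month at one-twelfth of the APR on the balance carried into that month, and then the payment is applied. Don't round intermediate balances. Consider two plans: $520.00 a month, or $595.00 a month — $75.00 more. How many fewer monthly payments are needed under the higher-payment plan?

Monthly rate r = 25.9%/12 = 2.15833% = 0.0215833.
At $520.00/mo: n = ⌈−ln(1 − rB₀/P)/ln(1+r)⌉ = 30 payments (last $431.67); total interest = total paid − $11,350.00 = $4,161.67.
At $595.00/mo: 25 payments (last $503.94); total interest $3,433.94.
Payments saved = 30 − 25 = 5.

5 fewer payments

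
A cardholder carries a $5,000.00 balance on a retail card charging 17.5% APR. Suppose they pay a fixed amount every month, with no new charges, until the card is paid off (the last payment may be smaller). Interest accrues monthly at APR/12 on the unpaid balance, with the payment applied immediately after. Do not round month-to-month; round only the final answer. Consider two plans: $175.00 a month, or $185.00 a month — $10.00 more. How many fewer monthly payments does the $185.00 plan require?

3 fewer payments

Monthly rate r = 17.5%/12 = 1.45833% = 0.0145833.
At $175.00/mo: n = ⌈−ln(1 − rB₀/P)/ln(1+r)⌉ = 38 payments (last $40.23); total interest = total paid − $5,000.00 = $1,515.23.
At $185.00/mo: 35 payments (last $113.54); total interest $1,403.54.
Payments saved = 38 − 35 = 3.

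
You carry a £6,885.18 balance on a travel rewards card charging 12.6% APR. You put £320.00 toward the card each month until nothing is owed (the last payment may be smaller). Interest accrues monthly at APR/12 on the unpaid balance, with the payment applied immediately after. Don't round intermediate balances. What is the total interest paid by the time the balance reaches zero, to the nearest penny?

£960.48

Monthly rate r = 12.6%/12 = 1.05% = 0.0105.
Payoff takes n = ⌈−ln(1 − rB₀/P)/ln(1+r)⌉ = ⌈24.516⌉ = 25 payments; the last is £165.66.
Total paid = 24·£320.00 + £165.66 = £7,845.66.
Total interest = total paid − principal = £7,845.66 − £6,885.18 = £960.48.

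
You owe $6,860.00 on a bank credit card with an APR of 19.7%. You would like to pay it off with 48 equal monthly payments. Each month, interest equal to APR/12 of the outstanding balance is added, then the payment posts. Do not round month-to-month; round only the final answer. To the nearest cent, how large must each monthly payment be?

$207.66

Monthly rate r = 19.7%/12 = 1.64167% = 0.0164167.
Level-payment amortization: P = B₀·r / (1 − (1+r)^(−n)) = 6860.00·0.0164167 / (1 − 1.01642^(−48)).
Denominator 1 − (1+r)^(−48) = 0.542327659.
P = 112.618 / 0.542327659 ≈ 207.66.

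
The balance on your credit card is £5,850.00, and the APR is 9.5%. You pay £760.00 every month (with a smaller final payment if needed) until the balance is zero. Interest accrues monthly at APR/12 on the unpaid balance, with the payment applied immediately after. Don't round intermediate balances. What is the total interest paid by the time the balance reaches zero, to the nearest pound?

Monthly rate r = 9.5%/12 = 0.791667% = 0.00791667.
Payoff takes n = ⌈−ln(1 − rB₀/P)/ln(1+r)⌉ = ⌈7.973⌉ = 8 payments; the last is £739.77.
Total paid = 7·£760.00 + £739.77 = £6,059.77.
Total interest = total paid − principal = £6,059.77 − £5,850.00 = £209.77.

£210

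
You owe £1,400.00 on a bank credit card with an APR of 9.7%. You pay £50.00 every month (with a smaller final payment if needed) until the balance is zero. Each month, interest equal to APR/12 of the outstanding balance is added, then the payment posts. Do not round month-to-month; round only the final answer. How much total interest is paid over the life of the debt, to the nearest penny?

Monthly rate r = 9.7%/12 = 0.808333% = 0.00808333.
Payoff takes n = ⌈−ln(1 − rB₀/P)/ln(1+r)⌉ = ⌈31.874⌉ = 32 payments; the last is £43.73.
Total paid = 31·£50.00 + £43.73 = £1,593.73.
Total interest = total paid − principal = £1,593.73 − £1,400.00 = £193.73.

£193.73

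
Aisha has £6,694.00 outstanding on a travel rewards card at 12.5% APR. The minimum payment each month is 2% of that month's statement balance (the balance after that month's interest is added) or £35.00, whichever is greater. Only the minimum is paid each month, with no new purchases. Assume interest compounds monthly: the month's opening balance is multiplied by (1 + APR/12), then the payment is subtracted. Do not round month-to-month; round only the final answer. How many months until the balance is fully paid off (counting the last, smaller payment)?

208 months

Monthly rate r = 12.5%/12 = 1.04167% = 0.0104167.
While 2% of the post-interest balance exceeds £35.00, each month B ← (B·(1+r))·(1 − 0.02), i.e. B shrinks by the factor (1+r)·0.98 = 0.99021.
This holds for months 1–138. Entering month 139 the balance is £1,721.68; 2% of the post-interest balance is now below £35.00, so the flat £35.00 minimum applies from here.
From month 139 a fixed £35.00 at rate r clears £1,721.68 in 70 more payments. Total: 138 + 70 = 208 months.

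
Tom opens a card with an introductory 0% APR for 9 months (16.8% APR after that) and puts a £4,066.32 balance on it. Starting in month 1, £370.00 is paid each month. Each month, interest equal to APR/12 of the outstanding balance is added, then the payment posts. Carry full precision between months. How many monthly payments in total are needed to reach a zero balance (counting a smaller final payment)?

Promo months 1–9 at r₀ = 0%/12 = 0; months 10+ at r₁ = 16.8%/12 = 0.014.
After month 9 (no interest yet): B = £4,066.32 − 9·£370.00 = £736.32.
Then at r₁ with £370.00/mo: n₂ = −ln(1 − r₁·B/P)/ln(1+r₁) ≈ 2.03 → 3 more payments.

12 months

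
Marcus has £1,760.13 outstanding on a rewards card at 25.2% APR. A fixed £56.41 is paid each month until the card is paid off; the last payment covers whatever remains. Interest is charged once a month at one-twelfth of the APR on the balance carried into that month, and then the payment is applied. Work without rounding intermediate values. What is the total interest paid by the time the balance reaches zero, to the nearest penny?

£1,130.54

Monthly rate r = 25.2%/12 = 2.1% = 0.021.
Payoff takes n = ⌈−ln(1 − rB₀/P)/ln(1+r)⌉ = ⌈51.242⌉ = 52 payments; the last is £13.76.
Total paid = 51·£56.41 + £13.76 = £2,890.67.
Total interest = total paid − principal = £2,890.67 − £1,760.13 = £1,130.54.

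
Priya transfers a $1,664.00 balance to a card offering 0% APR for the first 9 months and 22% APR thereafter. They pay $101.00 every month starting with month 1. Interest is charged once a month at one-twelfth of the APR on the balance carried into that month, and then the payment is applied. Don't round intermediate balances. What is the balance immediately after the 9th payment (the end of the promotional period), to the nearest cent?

$755.00

Promo months 1–9 at r₀ = 0%/12 = 0; months 10+ at r₁ = 22%/12 = 0.0183333.
After month 9 (no interest yet): B = $1,664.00 − 9·$101.00 = $755.00.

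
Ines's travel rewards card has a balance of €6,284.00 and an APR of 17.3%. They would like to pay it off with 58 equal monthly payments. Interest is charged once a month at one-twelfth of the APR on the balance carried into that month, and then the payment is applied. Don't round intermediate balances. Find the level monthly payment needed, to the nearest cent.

€160.62

Monthly rate r = 17.3%/12 = 1.44167% = 0.0144167.
Level-payment amortization: P = B₀·r / (1 − (1+r)^(−n)) = 6284.00·0.0144167 / (1 − 1.01442^(−58)).
Denominator 1 − (1+r)^(−58) = 0.564036437.
P = 90.5943 / 0.564036437 ≈ 160.62.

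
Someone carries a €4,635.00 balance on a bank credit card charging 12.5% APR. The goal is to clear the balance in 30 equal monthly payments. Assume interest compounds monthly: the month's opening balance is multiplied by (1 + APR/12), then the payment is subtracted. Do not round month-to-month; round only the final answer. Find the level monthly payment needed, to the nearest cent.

€180.69

Monthly rate r = 12.5%/12 = 1.04167% = 0.0104167.
Level-payment amortization: P = B₀·r / (1 − (1+r)^(−n)) = 4635.00·0.0104167 / (1 − 1.01042^(−30)).
Denominator 1 − (1+r)^(−30) = 0.267200839.
P = 48.2812 / 0.267200839 ≈ 180.69.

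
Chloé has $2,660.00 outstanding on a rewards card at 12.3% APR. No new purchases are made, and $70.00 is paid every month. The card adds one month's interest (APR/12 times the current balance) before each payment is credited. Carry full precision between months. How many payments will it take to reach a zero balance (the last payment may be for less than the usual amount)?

Monthly rate r = 12.3%/12 = 1.025% = 0.01025.
Recurrence: B ← B·(1+r) − $70.00.
Month 1: interest $27.27; balance after payment $2,617.26.
Month 2: interest $26.83; balance after payment $2,574.09.
Closed form: n = −ln(1 − rB₀/P)/ln(1+r) = −ln(0.6105)/ln(1.01025) ≈ 48.390, so the balance reaches zero during payment 49.

49 payments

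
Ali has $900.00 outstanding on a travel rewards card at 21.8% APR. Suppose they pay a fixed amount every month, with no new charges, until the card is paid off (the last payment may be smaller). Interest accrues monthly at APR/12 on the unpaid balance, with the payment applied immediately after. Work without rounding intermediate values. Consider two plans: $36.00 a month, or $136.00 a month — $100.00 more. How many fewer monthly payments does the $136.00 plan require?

Monthly rate r = 21.8%/12 = 1.81667% = 0.0181667.
At $36.00/mo: n = ⌈−ln(1 − rB₀/P)/ln(1+r)⌉ = 34 payments (last $22.72); total interest = total paid − $900.00 = $310.72.
At $136.00/mo: 8 payments (last $15.68); total interest $67.68.
Payments saved = 34 − 8 = 26.

26 fewer payments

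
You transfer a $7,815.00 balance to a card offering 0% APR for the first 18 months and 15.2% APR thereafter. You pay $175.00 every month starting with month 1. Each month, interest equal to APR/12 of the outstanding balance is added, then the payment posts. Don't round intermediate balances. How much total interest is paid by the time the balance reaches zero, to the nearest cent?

Promo months 1–18 at r₀ = 0%/12 = 0; months 19+ at r₁ = 15.2%/12 = 0.0126667.
After month 18 (no interest yet): B = $7,815.00 − 18·$175.00 = $4,665.00.
Then at r₁ with $175.00/mo: n₂ = −ln(1 − r₁·B/P)/ln(1+r₁) ≈ 32.73 → 33 more payments.
Total paid = 50·$175.00 + $127.91 = $8,877.91; interest = $8,877.91 − $7,815.00 = $1,062.91.

$1,062.91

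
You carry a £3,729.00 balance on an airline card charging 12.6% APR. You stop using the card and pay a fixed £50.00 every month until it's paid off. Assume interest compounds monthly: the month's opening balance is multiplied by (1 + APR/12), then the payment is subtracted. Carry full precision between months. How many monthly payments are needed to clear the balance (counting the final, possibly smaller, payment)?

147 months

Monthly rate r = 12.6%/12 = 1.05% = 0.0105.
Recurrence: B ← B·(1+r) − £50.00.
Month 1: interest £39.15; balance after payment £3,718.15.
Month 2: interest £39.04; balance after payment £3,707.20.
Closed form: n = −ln(1 − rB₀/P)/ln(1+r) = −ln(0.21691)/ln(1.0105) ≈ 146.313, so the balance reaches zero during payment 147.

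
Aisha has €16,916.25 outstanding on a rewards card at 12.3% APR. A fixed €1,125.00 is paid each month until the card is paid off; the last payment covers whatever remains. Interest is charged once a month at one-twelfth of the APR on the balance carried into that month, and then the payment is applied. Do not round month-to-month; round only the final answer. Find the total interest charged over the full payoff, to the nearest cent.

Monthly rate r = 12.3%/12 = 1.025% = 0.01025.
Payoff takes n = ⌈−ln(1 − rB₀/P)/ln(1+r)⌉ = ⌈16.414⌉ = 17 payments; the last is €466.87.
Total paid = 16·€1,125.00 + €466.87 = €18,466.87.
Total interest = total paid − principal = €18,466.87 − €16,916.25 = €1,550.62.

€1,550.62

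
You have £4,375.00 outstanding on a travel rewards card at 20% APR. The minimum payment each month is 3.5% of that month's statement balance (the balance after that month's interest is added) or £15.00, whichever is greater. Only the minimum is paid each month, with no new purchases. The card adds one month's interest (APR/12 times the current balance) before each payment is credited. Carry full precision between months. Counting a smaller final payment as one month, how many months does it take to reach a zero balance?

161 months

Monthly rate r = 20%/12 = 1.66667% = 0.0166667.
While 3.5% of the post-interest balance exceeds £15.00, each month B ← (B·(1+r))·(1 − 0.035), i.e. B shrinks by the factor (1+r)·0.965 = 0.98108.
This holds for months 1–123. Entering month 124 the balance is £417.64; 3.5% of the post-interest balance is now below £15.00, so the flat £15.00 minimum applies from here.
From month 124 a fixed £15.00 at rate r clears £417.64 in 38 more payments. Total: 123 + 38 = 161 months.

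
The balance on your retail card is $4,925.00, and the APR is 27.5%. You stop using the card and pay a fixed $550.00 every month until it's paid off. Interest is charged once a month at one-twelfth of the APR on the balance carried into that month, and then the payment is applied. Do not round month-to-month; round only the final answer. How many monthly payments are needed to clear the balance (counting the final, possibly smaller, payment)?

Monthly rate r = 27.5%/12 = 2.29167% = 0.0229167.
Recurrence: B ← B·(1+r) − $550.00.
Month 1: interest $112.86; balance after payment $4,487.86.
Month 2: interest $102.85; balance after payment $4,040.71.
Closed form: n = −ln(1 − rB₀/P)/ln(1+r) = −ln(0.79479)/ln(1.02292) ≈ 10.137, so the balance reaches zero during payment 11.

11 months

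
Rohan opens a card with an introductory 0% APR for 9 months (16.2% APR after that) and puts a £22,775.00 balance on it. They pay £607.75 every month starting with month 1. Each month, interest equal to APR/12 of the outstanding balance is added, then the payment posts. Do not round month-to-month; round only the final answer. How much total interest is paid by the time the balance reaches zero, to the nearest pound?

£4,684

Promo months 1–9 at r₀ = 0%/12 = 0; months 10+ at r₁ = 16.2%/12 = 0.0135.
After month 9 (no interest yet): B = £22,775.00 − 9·£607.75 = £17,305.25.
Then at r₁ with £607.75/mo: n₂ = −ln(1 − r₁·B/P)/ln(1+r₁) ≈ 36.18 → 37 more payments.
Total paid = 45·£607.75 + £110.00 = £27,458.75; interest = £27,458.75 − £22,775.00 = £4,683.75.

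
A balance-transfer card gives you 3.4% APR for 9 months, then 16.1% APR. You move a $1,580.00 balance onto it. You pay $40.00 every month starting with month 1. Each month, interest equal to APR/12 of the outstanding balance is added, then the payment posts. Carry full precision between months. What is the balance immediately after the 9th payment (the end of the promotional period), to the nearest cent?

Promo months 1–9 at r₀ = 3.4%/12 = 0.00283333; months 10+ at r₁ = 16.1%/12 = 0.0134167.
After month 9: iterate B ← B·(1+r₀) − $40.00 for 9 months → $1,256.64.

$1,256.64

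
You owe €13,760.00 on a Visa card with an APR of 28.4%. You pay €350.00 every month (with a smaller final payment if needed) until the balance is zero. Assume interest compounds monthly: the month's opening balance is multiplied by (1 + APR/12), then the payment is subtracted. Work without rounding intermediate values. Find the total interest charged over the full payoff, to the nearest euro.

Monthly rate r = 28.4%/12 = 2.36667% = 0.0236667.
Payoff takes n = ⌈−ln(1 − rB₀/P)/ln(1+r)⌉ = ⌈113.956⌉ = 114 payments; the last is €334.75.
Total paid = 113·€350.00 + €334.75 = €39,884.75.
Total interest = total paid − principal = €39,884.75 − €13,760.00 = €26,124.75.

€26,125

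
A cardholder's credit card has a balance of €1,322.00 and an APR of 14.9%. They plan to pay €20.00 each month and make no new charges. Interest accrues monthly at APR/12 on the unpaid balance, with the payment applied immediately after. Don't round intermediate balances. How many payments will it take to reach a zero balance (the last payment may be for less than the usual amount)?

Monthly rate r = 14.9%/12 = 1.24167% = 0.0124167.
Recurrence: B ← B·(1+r) − €20.00.
Month 1: interest €16.41; balance after payment €1,318.41.
Month 2: interest €16.37; balance after payment €1,314.79.
Closed form: n = −ln(1 − rB₀/P)/ln(1+r) = −ln(0.17926)/ln(1.01242) ≈ 139.295, so the balance reaches zero during payment 140.

140 payments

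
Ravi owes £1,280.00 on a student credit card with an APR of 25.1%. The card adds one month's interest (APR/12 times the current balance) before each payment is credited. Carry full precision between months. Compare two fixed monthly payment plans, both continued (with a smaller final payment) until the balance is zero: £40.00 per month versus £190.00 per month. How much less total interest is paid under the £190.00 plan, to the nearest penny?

£743.97

Monthly rate r = 25.1%/12 = 2.09167% = 0.0209167.
At £40.00/mo: n = ⌈−ln(1 − rB₀/P)/ln(1+r)⌉ = 54 payments (last £18.45); total interest = total paid − £1,280.00 = £858.45.
At £190.00/mo: 8 payments (last £64.48); total interest £114.48.
Interest saved = £858.45 − £114.48 = £743.97.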